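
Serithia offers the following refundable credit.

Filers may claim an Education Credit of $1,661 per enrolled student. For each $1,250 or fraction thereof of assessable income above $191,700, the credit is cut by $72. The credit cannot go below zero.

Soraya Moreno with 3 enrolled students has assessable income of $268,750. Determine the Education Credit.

Education Credit: base = 3 × $1,661 = $4,983. income exceeds $191,700 by $77,050, which is 62 full-or-partial $1,250 increments; reduction = 62 × $72 = $4,464, leaving $519.

$519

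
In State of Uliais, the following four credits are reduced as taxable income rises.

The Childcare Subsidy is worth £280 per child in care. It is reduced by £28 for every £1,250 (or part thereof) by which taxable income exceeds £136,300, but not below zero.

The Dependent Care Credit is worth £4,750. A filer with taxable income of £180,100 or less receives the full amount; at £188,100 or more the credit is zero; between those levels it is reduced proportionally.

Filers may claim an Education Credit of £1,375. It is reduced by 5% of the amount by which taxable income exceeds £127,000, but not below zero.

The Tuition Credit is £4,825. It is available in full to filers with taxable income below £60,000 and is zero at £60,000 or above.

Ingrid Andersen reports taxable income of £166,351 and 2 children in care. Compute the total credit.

£4,750

Childcare Subsidy: base = 2 × £280 = £560. income exceeds £136,300 by £30,051 → 25 increments × £28 = £700 ≥ base, so the credit is £0.
Dependent Care Credit: £166,351 is at or below the £180,100 threshold, so the full £4,750 applies.
Education Credit: 5% of the £39,351 excess over £127,000 is £1,967.55 ≥ base, so the credit is £0.
Tuition Credit: £166,351 meets or exceeds the £60,000 cutoff, so the credit is £0.
Total: £0 + £4,750 + £0 + £0 = £4,750.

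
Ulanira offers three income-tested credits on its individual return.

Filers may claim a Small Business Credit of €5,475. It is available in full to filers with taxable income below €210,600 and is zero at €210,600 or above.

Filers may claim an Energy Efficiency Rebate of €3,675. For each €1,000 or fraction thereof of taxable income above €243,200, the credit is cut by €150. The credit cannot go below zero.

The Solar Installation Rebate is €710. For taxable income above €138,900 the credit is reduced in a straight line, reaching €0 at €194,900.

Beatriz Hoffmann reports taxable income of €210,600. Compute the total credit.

€3,675

Small Business Credit: €210,600 meets or exceeds the €210,600 cutoff, so the credit is €0.
Energy Efficiency Rebate: €210,600 is at or below the €243,200 threshold, so the full €3,675 applies.
Solar Installation Rebate: €210,600 is at or above €194,900, so the credit is €0.
Total: €0 + €3,675 + €0 = €3,675.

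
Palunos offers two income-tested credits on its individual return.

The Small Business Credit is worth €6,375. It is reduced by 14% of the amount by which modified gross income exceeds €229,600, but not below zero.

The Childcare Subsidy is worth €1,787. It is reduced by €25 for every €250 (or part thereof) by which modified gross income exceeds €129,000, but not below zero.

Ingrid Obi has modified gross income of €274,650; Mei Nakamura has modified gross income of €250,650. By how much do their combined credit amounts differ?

€3,360

Ingrid (€274,650): Small Business Credit: 14% of the €45,050 excess over €229,600 is €6,307; credit = €6,375 − €6,307 = €68. Childcare Subsidy: income exceeds €129,000 by €145,650 → 583 increments × €25 = €14,575 ≥ base, so the credit is €0. total €68 + €0 = €68
Mei (€250,650): Small Business Credit: 14% of the €21,050 excess over €229,600 is €2,947; credit = €6,375 − €2,947 = €3,428. Childcare Subsidy: income exceeds €129,000 by €121,650 → 487 increments × €25 = €12,175 ≥ base, so the credit is €0. total €3,428 + €0 = €3,428
Difference: |€68 − €3,428| = €3,360.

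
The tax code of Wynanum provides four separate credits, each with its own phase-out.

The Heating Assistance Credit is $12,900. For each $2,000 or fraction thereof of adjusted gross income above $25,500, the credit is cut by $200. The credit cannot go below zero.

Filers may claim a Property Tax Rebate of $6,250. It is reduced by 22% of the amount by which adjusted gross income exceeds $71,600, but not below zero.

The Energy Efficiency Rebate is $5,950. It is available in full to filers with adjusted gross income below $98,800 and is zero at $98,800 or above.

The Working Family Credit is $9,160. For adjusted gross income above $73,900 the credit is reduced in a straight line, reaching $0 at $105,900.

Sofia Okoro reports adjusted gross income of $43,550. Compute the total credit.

$32,260

Heating Assistance Credit: income exceeds $25,500 by $18,050, which is 10 full-or-partial $2,000 increments; reduction = 10 × $200 = $2,000, leaving $10,900.
Property Tax Rebate: $43,550 is at or below the $71,600 threshold, so the full $6,250 applies.
Energy Efficiency Rebate: $43,550 is below the $98,800 cutoff, so the full $5,950 applies.
Working Family Credit: $43,550 is at or below the $73,900 threshold, so the full $9,160 applies.
Total: $10,900 + $6,250 + $5,950 + $9,160 = $32,260.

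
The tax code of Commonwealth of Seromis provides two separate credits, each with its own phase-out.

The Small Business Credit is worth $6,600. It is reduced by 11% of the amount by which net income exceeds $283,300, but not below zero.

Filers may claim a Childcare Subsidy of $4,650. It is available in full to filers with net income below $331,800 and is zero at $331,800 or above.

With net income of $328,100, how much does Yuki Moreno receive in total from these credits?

Small Business Credit: 11% of the $44,800 excess over $283,300 is $4,928; credit = $6,600 − $4,928 = $1,672.
Childcare Subsidy: $328,100 is below the $331,800 cutoff, so the full $4,650 applies.
Total: $1,672 + $4,650 = $6,322.

$6,322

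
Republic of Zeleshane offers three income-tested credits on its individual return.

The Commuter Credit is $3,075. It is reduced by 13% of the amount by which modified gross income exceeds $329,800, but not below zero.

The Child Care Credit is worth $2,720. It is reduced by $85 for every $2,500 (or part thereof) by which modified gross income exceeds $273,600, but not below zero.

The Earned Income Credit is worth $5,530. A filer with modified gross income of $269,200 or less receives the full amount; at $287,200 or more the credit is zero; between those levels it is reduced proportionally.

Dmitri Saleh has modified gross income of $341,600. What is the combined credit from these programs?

Commuter Credit: 13% of the $11,800 excess over $329,800 is $1,534; credit = $3,075 − $1,534 = $1,541.
Child Care Credit: income exceeds $273,600 by $68,000, which is 28 full-or-partial $2,500 increments; reduction = 28 × $85 = $2,380, leaving $340.
Earned Income Credit: $341,600 is at or above $287,200, so the credit is $0.
Total: $1,541 + $340 + $0 = $1,881.

$1,881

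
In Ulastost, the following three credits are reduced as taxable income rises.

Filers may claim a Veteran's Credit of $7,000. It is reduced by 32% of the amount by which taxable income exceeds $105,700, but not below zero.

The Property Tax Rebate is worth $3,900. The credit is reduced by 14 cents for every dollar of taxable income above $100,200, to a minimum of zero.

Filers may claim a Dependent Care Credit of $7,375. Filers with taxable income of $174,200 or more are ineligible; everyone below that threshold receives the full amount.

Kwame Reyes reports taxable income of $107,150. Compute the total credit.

Veteran's Credit: 32% of the $1,450 excess over $105,700 is $464; credit = $7,000 − $464 = $6,536.
Property Tax Rebate: 14% of the $6,950 excess over $100,200 is $973; credit = $3,900 − $973 = $2,927.
Dependent Care Credit: $107,150 is below the $174,200 cutoff, so the full $7,375 applies.
Total: $6,536 + $2,927 + $7,375 = $16,838.

$16,838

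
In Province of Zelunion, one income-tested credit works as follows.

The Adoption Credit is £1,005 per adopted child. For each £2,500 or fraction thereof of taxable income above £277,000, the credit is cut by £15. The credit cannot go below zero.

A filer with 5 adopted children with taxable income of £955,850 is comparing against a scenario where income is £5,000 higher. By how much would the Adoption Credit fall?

£30

At £955,850 — base = 5 × £1,005 = £5,025. income exceeds £277,000 by £678,850, which is 272 full-or-partial £2,500 increments; reduction = 272 × £15 = £4,080, leaving £945.
At £960,850 — base = 5 × £1,005 = £5,025. income exceeds £277,000 by £683,850, which is 274 full-or-partial £2,500 increments; reduction = 274 × £15 = £4,110, leaving £915.
Lost: £945 − £915 = £30.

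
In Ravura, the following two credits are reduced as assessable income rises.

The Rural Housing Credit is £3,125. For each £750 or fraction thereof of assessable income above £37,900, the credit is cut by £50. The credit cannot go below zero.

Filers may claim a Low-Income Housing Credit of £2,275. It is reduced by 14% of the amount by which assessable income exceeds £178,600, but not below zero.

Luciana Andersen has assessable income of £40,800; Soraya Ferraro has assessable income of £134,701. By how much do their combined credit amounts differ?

£2,925

Luciana (£40,800): Rural Housing Credit: income exceeds £37,900 by £2,900, which is 4 full-or-partial £750 increments; reduction = 4 × £50 = £200, leaving £2,925. Low-Income Housing Credit: £40,800 is at or below the £178,600 threshold, so the full £2,275 applies. total £2,925 + £2,275 = £5,200
Soraya (£134,701): Rural Housing Credit: income exceeds £37,900 by £96,801 → 130 increments × £50 = £6,500 ≥ base, so the credit is £0. Low-Income Housing Credit: £134,701 is at or below the £178,600 threshold, so the full £2,275 applies. total £0 + £2,275 = £2,275
Difference: |£5,200 − £2,275| = £2,925.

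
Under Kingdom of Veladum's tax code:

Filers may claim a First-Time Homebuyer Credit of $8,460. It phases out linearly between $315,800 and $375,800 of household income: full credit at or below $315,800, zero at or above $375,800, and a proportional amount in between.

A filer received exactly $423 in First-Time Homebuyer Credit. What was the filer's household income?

$423 is 423/8,460 of the full $8,460, so 8,037/8,460 of the $60,000 range has been used: income = $315,800 + $60,000 × 8,037/8,460 = $372,800.

$372,800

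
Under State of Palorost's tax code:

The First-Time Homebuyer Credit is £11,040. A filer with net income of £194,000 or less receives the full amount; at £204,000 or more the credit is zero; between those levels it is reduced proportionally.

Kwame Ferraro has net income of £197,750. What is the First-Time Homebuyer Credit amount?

First-Time Homebuyer Credit: £197,750 is £3,750 into a £10,000 phase-out range, leaving 6,250/10,000 of the credit: £11,040 × 6,250/10,000 = £6,900.

£6,900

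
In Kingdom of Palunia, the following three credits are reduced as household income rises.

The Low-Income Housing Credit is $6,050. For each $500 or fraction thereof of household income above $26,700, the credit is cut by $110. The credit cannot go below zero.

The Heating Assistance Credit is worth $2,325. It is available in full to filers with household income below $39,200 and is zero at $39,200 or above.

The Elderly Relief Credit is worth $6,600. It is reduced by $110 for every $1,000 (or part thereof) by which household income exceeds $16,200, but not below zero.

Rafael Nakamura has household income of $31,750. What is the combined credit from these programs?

$12,005

Low-Income Housing Credit: income exceeds $26,700 by $5,050, which is 11 full-or-partial $500 increments; reduction = 11 × $110 = $1,210, leaving $4,840.
Heating Assistance Credit: $31,750 is below the $39,200 cutoff, so the full $2,325 applies.
Elderly Relief Credit: income exceeds $16,200 by $15,550, which is 16 full-or-partial $1,000 increments; reduction = 16 × $110 = $1,760, leaving $4,840.
Total: $4,840 + $2,325 + $4,840 = $12,005.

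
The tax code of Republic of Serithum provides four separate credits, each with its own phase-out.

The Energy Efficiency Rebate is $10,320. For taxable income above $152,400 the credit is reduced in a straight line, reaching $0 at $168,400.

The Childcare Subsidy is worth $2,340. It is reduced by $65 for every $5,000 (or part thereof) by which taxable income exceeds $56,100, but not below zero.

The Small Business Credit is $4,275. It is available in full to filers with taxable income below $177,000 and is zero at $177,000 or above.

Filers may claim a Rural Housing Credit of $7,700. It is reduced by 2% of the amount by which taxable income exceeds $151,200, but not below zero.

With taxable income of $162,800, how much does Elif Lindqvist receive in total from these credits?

$16,265

Energy Efficiency Rebate: $162,800 is $10,400 into a $16,000 phase-out range, leaving 5,600/16,000 of the credit: $10,320 × 5,600/16,000 = $3,612.
Childcare Subsidy: income exceeds $56,100 by $106,700, which is 22 full-or-partial $5,000 increments; reduction = 22 × $65 = $1,430, leaving $910.
Small Business Credit: $162,800 is below the $177,000 cutoff, so the full $4,275 applies.
Rural Housing Credit: 2% of the $11,600 excess over $151,200 is $232; credit = $7,700 − $232 = $7,468.
Total: $3,612 + $910 + $4,275 + $7,468 = $16,265.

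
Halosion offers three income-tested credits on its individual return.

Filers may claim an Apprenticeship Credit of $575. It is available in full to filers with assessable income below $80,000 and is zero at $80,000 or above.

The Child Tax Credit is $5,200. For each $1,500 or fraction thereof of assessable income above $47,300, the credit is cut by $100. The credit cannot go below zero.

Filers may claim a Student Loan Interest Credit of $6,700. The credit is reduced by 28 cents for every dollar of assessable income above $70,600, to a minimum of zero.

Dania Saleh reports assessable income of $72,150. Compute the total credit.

Apprenticeship Credit: $72,150 is below the $80,000 cutoff, so the full $575 applies.
Child Tax Credit: income exceeds $47,300 by $24,850, which is 17 full-or-partial $1,500 increments; reduction = 17 × $100 = $1,700, leaving $3,500.
Student Loan Interest Credit: 28% of the $1,550 excess over $70,600 is $434; credit = $6,700 − $434 = $6,266.
Total: $575 + $3,500 + $6,266 = $10,341.

$10,341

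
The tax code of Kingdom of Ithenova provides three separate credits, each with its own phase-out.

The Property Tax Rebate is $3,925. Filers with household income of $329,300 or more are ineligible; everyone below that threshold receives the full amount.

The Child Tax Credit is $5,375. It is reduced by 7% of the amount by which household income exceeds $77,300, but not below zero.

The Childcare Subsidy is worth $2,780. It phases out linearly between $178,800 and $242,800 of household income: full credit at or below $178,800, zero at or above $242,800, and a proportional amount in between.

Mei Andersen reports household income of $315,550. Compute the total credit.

$3,925

Property Tax Rebate: $315,550 is below the $329,300 cutoff, so the full $3,925 applies.
Child Tax Credit: 7% of the $238,250 excess over $77,300 is $16,677.50 ≥ base, so the credit is $0.
Childcare Subsidy: $315,550 is at or above $242,800, so the credit is $0.
Total: $3,925 + $0 + $0 = $3,925.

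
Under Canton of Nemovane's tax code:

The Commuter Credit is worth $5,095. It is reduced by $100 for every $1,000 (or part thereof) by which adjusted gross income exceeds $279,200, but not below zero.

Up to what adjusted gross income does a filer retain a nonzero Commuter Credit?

After 50 increments the reduction is 50 × $100 = $5,000, leaving $95; one more increment wipes it out. Increment 50 ends at excess 50 × $1,000 = $50,000, so the highest qualifying income is $279,200 + $50,000 = $329,200.

$329,200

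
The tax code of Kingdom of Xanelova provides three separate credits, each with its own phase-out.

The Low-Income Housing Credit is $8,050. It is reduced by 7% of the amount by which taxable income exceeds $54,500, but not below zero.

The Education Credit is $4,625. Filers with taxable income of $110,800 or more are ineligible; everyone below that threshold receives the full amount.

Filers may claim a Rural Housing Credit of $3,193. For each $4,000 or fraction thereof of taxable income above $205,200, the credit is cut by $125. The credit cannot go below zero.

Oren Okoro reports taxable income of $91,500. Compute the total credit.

Low-Income Housing Credit: 7% of the $37,000 excess over $54,500 is $2,590; credit = $8,050 − $2,590 = $5,460.
Education Credit: $91,500 is below the $110,800 cutoff, so the full $4,625 applies.
Rural Housing Credit: $91,500 is at or below the $205,200 threshold, so the full $3,193 applies.
Total: $5,460 + $4,625 + $3,193 = $13,278.

$13,278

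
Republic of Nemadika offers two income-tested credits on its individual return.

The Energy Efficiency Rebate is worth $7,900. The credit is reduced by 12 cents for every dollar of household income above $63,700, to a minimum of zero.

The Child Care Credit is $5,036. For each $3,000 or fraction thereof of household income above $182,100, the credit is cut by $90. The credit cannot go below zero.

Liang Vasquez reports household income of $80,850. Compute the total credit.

Energy Efficiency Rebate: 12% of the $17,150 excess over $63,700 is $2,058; credit = $7,900 − $2,058 = $5,842.
Child Care Credit: $80,850 is at or below the $182,100 threshold, so the full $5,036 applies.
Total: $5,842 + $5,036 = $10,878.

$10,878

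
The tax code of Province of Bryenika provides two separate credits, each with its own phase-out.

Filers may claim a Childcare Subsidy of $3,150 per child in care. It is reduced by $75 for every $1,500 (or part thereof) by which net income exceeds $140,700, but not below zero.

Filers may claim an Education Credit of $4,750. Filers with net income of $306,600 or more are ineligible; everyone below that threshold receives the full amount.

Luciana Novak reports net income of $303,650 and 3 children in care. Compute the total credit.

$6,025

Childcare Subsidy: base = 3 × $3,150 = $9,450. income exceeds $140,700 by $162,950, which is 109 full-or-partial $1,500 increments; reduction = 109 × $75 = $8,175, leaving $1,275.
Education Credit: $303,650 is below the $306,600 cutoff, so the full $4,750 applies.
Total: $1,275 + $4,750 = $6,025.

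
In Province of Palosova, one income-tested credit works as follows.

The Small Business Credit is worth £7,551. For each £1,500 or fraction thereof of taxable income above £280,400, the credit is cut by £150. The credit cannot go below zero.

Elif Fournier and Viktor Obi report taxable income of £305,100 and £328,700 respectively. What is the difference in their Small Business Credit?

£2,400

Elif (£305,100): Small Business Credit: income exceeds £280,400 by £24,700, which is 17 full-or-partial £1,500 increments; reduction = 17 × £150 = £2,550, leaving £5,001.
Viktor (£328,700): Small Business Credit: income exceeds £280,400 by £48,300, which is 33 full-or-partial £1,500 increments; reduction = 33 × £150 = £4,950, leaving £2,601.
Difference: |£5,001 − £2,601| = £2,400.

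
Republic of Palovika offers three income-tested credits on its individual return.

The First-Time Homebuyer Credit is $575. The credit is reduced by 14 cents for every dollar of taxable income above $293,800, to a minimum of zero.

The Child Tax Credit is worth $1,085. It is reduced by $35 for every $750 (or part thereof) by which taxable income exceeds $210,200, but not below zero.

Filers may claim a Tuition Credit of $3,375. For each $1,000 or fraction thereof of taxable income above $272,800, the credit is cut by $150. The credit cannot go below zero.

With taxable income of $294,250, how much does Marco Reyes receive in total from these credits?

$587

First-Time Homebuyer Credit: 14% of the $450 excess over $293,800 is $63; credit = $575 − $63 = $512.
Child Tax Credit: income exceeds $210,200 by $84,050 → 113 increments × $35 = $3,955 ≥ base, so the credit is $0.
Tuition Credit: income exceeds $272,800 by $21,450, which is 22 full-or-partial $1,000 increments; reduction = 22 × $150 = $3,300, leaving $75.
Total: $512 + $0 + $75 = $587.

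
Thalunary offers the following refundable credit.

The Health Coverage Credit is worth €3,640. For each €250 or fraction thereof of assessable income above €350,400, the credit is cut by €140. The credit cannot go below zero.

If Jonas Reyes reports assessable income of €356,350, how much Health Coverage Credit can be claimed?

Health Coverage Credit: income exceeds €350,400 by €5,950, which is 24 full-or-partial €250 increments; reduction = 24 × €140 = €3,360, leaving €280.

€280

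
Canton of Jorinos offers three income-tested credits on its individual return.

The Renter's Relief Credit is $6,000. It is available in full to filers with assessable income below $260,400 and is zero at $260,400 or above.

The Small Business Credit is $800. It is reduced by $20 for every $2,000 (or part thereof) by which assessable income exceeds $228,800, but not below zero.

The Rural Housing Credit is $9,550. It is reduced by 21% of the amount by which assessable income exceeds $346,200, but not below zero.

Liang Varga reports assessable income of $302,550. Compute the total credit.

Renter's Relief Credit: $302,550 meets or exceeds the $260,400 cutoff, so the credit is $0.
Small Business Credit: income exceeds $228,800 by $73,750, which is 37 full-or-partial $2,000 increments; reduction = 37 × $20 = $740, leaving $60.
Rural Housing Credit: $302,550 is at or below the $346,200 threshold, so the full $9,550 applies.
Total: $0 + $60 + $9,550 = $9,610.

$9,610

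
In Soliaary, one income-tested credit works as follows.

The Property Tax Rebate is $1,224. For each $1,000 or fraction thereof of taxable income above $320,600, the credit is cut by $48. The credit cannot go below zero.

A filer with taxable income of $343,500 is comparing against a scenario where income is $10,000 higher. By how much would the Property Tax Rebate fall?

$120

At $343,500 — income exceeds $320,600 by $22,900, which is 23 full-or-partial $1,000 increments; reduction = 23 × $48 = $1,104, leaving $120.
At $353,500 — income exceeds $320,600 by $32,900 → 33 increments × $48 = $1,584 ≥ base, so the credit is $0.
Lost: $120 − $0 = $120.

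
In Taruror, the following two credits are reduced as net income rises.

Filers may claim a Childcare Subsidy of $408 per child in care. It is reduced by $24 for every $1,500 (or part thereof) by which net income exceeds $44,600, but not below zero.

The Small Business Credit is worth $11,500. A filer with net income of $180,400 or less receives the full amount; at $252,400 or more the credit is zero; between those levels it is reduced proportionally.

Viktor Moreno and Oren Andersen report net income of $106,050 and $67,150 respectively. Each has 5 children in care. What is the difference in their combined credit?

Viktor ($106,050): Childcare Subsidy: base = 5 × $408 = $2,040. income exceeds $44,600 by $61,450, which is 41 full-or-partial $1,500 increments; reduction = 41 × $24 = $984, leaving $1,056. Small Business Credit: $106,050 is at or below the $180,400 threshold, so the full $11,500 applies. total $1,056 + $11,500 = $12,556
Oren ($67,150): Childcare Subsidy: base = 5 × $408 = $2,040. income exceeds $44,600 by $22,550, which is 16 full-or-partial $1,500 increments; reduction = 16 × $24 = $384, leaving $1,656. Small Business Credit: $67,150 is at or below the $180,400 threshold, so the full $11,500 applies. total $1,656 + $11,500 = $13,156
Difference: |$12,556 − $13,156| = $600.

$600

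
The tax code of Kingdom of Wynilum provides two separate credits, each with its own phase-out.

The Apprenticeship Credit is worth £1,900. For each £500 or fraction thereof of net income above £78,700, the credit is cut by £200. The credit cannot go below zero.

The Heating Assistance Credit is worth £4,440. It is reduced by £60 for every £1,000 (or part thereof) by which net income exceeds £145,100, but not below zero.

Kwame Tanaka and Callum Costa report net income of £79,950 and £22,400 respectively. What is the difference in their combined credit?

Kwame (£79,950): Apprenticeship Credit: income exceeds £78,700 by £1,250, which is 3 full-or-partial £500 increments; reduction = 3 × £200 = £600, leaving £1,300. Heating Assistance Credit: £79,950 is at or below the £145,100 threshold, so the full £4,440 applies. total £1,300 + £4,440 = £5,740
Callum (£22,400): Apprenticeship Credit: £22,400 is at or below the £78,700 threshold, so the full £1,900 applies. Heating Assistance Credit: £22,400 is at or below the £145,100 threshold, so the full £4,440 applies. total £1,900 + £4,440 = £6,340
Difference: |£5,740 − £6,340| = £600.

£600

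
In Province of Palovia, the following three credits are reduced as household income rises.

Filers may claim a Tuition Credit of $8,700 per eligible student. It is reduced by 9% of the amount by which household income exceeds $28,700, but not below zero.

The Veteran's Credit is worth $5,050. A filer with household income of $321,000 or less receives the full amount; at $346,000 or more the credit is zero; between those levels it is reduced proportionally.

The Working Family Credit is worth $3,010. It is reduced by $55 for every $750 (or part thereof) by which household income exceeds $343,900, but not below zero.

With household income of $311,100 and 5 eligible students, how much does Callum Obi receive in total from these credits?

Tuition Credit: base = 5 × $8,700 = $43,500. 9% of the $282,400 excess over $28,700 is $25,416; credit = $43,500 − $25,416 = $18,084.
Veteran's Credit: $311,100 is at or below the $321,000 threshold, so the full $5,050 applies.
Working Family Credit: $311,100 is at or below the $343,900 threshold, so the full $3,010 applies.
Total: $18,084 + $5,050 + $3,010 = $26,144.

$26,144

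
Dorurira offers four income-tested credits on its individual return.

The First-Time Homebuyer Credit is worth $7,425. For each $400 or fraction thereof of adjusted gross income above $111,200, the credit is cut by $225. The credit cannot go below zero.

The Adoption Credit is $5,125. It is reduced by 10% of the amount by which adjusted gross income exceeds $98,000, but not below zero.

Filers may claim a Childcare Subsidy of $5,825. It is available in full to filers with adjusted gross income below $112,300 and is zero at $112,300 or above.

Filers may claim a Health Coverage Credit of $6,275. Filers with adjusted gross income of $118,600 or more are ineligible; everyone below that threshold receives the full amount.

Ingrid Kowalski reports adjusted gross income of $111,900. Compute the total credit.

First-Time Homebuyer Credit: income exceeds $111,200 by $700, which is 2 full-or-partial $400 increments; reduction = 2 × $225 = $450, leaving $6,975.
Adoption Credit: 10% of the $13,900 excess over $98,000 is $1,390; credit = $5,125 − $1,390 = $3,735.
Childcare Subsidy: $111,900 is below the $112,300 cutoff, so the full $5,825 applies.
Health Coverage Credit: $111,900 is below the $118,600 cutoff, so the full $6,275 applies.
Total: $6,975 + $3,735 + $5,825 + $6,275 = $22,810.

$22,810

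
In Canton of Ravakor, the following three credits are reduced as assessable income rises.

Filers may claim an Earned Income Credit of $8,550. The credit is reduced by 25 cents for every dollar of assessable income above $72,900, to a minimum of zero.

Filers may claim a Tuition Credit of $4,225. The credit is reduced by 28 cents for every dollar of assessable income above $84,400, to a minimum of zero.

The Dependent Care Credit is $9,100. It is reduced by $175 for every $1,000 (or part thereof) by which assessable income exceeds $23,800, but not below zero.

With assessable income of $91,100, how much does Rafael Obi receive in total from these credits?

$6,349

Earned Income Credit: 25% of the $18,200 excess over $72,900 is $4,550; credit = $8,550 − $4,550 = $4,000.
Tuition Credit: 28% of the $6,700 excess over $84,400 is $1,876; credit = $4,225 − $1,876 = $2,349.
Dependent Care Credit: income exceeds $23,800 by $67,300 → 68 increments × $175 = $11,900 ≥ base, so the credit is $0.
Total: $4,000 + $2,349 + $0 = $6,349.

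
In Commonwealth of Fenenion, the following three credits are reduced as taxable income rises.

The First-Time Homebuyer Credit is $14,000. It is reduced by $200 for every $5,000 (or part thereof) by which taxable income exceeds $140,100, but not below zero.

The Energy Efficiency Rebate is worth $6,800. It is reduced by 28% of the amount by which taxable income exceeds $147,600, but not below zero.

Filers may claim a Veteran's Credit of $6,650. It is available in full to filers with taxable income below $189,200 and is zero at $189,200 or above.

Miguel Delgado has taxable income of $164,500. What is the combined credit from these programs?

$21,718

First-Time Homebuyer Credit: income exceeds $140,100 by $24,400, which is 5 full-or-partial $5,000 increments; reduction = 5 × $200 = $1,000, leaving $13,000.
Energy Efficiency Rebate: 28% of the $16,900 excess over $147,600 is $4,732; credit = $6,800 − $4,732 = $2,068.
Veteran's Credit: $164,500 is below the $189,200 cutoff, so the full $6,650 applies.
Total: $13,000 + $2,068 + $6,650 = $21,718.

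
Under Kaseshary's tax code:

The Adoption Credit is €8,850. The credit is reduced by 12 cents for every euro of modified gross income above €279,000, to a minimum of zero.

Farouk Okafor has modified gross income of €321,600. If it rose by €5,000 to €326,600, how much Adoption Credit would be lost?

€600

At €321,600 — 12% of the €42,600 excess over €279,000 is €5,112; credit = €8,850 − €5,112 = €3,738.
At €326,600 — 12% of the €47,600 excess over €279,000 is €5,712; credit = €8,850 − €5,712 = €3,138.
Lost: €3,738 − €3,138 = €600.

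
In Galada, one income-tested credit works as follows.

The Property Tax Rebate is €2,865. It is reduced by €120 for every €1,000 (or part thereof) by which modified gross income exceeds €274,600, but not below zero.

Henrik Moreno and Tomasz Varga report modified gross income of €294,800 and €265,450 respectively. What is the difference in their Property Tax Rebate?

Henrik (€294,800): Property Tax Rebate: income exceeds €274,600 by €20,200, which is 21 full-or-partial €1,000 increments; reduction = 21 × €120 = €2,520, leaving €345.
Tomasz (€265,450): Property Tax Rebate: €265,450 is at or below the €274,600 threshold, so the full €2,865 applies.
Difference: |€345 − €2,865| = €2,520.

€2,520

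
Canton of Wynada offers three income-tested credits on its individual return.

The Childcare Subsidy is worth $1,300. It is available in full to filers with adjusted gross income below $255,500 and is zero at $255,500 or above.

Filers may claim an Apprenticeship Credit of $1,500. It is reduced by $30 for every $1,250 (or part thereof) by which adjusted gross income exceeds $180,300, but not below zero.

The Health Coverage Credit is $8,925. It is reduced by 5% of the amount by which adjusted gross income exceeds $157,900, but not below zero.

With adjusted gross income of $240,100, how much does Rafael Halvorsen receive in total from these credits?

Childcare Subsidy: $240,100 is below the $255,500 cutoff, so the full $1,300 applies.
Apprenticeship Credit: income exceeds $180,300 by $59,800, which is 48 full-or-partial $1,250 increments; reduction = 48 × $30 = $1,440, leaving $60.
Health Coverage Credit: 5% of the $82,200 excess over $157,900 is $4,110; credit = $8,925 − $4,110 = $4,815.
Total: $1,300 + $60 + $4,815 = $6,175.

$6,175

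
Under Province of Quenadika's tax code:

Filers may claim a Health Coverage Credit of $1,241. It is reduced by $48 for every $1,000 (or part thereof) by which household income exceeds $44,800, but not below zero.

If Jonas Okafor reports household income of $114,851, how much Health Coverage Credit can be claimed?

$0

Health Coverage Credit: income exceeds $44,800 by $70,051 → 71 increments × $48 = $3,408 ≥ base, so the credit is $0.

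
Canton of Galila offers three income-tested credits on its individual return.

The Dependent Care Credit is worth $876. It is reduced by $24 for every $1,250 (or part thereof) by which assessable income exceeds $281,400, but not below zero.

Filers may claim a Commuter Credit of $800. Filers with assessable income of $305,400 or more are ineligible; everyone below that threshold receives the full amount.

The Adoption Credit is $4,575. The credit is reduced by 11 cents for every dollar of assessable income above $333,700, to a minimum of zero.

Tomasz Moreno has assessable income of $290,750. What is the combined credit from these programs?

$6,059

Dependent Care Credit: income exceeds $281,400 by $9,350, which is 8 full-or-partial $1,250 increments; reduction = 8 × $24 = $192, leaving $684.
Commuter Credit: $290,750 is below the $305,400 cutoff, so the full $800 applies.
Adoption Credit: $290,750 is at or below the $333,700 threshold, so the full $4,575 applies.
Total: $684 + $800 + $4,575 = $6,059.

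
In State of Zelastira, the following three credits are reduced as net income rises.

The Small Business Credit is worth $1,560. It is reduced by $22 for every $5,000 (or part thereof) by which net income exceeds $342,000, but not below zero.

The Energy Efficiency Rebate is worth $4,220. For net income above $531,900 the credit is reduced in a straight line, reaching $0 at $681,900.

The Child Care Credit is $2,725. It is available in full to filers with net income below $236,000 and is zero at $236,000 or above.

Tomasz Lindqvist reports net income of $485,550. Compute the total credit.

Small Business Credit: income exceeds $342,000 by $143,550, which is 29 full-or-partial $5,000 increments; reduction = 29 × $22 = $638, leaving $922.
Energy Efficiency Rebate: $485,550 is at or below the $531,900 threshold, so the full $4,220 applies.
Child Care Credit: $485,550 meets or exceeds the $236,000 cutoff, so the credit is $0.
Total: $922 + $4,220 + $0 = $5,142.

$5,142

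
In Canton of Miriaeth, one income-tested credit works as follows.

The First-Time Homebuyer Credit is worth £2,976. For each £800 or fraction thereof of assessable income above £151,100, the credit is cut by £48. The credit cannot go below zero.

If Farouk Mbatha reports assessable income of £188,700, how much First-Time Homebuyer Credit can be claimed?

First-Time Homebuyer Credit: income exceeds £151,100 by £37,600, which is 47 full-or-partial £800 increments; reduction = 47 × £48 = £2,256, leaving £720.

£720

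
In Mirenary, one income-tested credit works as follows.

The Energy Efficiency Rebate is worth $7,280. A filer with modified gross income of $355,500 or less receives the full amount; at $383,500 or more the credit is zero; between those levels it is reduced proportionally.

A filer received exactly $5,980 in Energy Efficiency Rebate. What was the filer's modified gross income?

$5,980 is 5,980/7,280 of the full $7,280, so 1,300/7,280 of the $28,000 range has been used: income = $355,500 + $28,000 × 1,300/7,280 = $360,500.

$360,500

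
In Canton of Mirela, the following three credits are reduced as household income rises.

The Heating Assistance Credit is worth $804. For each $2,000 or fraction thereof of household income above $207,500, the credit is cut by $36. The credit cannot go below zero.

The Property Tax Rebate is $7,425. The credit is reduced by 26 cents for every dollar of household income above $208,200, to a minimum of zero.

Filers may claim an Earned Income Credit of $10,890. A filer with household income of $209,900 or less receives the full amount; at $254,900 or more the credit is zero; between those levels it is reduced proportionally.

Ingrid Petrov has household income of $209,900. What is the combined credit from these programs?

$18,605

Heating Assistance Credit: income exceeds $207,500 by $2,400, which is 2 full-or-partial $2,000 increments; reduction = 2 × $36 = $72, leaving $732.
Property Tax Rebate: 26% of the $1,700 excess over $208,200 is $442; credit = $7,425 − $442 = $6,983.
Earned Income Credit: $209,900 is at or below the $209,900 threshold, so the full $10,890 applies.
Total: $732 + $6,983 + $10,890 = $18,605.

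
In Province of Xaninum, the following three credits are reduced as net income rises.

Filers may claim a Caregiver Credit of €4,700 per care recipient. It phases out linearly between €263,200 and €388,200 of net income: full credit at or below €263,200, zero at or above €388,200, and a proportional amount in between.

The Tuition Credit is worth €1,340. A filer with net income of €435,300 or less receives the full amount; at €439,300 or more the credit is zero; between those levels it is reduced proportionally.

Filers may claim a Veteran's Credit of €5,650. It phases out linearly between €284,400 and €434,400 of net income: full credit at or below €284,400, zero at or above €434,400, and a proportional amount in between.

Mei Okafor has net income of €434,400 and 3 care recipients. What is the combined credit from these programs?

€1,340

Caregiver Credit: base = 3 × €4,700 = €14,100. €434,400 is at or above €388,200, so the credit is €0.
Tuition Credit: €434,400 is at or below the €435,300 threshold, so the full €1,340 applies.
Veteran's Credit: €434,400 is at or above €434,400, so the credit is €0.
Total: €0 + €1,340 + €0 = €1,340.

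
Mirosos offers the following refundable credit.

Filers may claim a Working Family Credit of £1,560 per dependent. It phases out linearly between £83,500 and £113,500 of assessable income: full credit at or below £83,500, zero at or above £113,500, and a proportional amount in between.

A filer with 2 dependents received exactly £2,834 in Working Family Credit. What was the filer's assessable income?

Full credit = 2 × £1,560 = £3,120.
£2,834 is 2,834/3,120 of the full £3,120, so 286/3,120 of the £30,000 range has been used: income = £83,500 + £30,000 × 286/3,120 = £86,250.

£86,250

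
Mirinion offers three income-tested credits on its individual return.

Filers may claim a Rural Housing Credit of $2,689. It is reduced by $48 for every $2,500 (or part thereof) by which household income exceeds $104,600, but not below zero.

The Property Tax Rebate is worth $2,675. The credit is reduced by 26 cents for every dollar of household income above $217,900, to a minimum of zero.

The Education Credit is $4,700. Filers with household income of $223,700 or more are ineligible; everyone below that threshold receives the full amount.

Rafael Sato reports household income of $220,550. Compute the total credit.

Rural Housing Credit: income exceeds $104,600 by $115,950, which is 47 full-or-partial $2,500 increments; reduction = 47 × $48 = $2,256, leaving $433.
Property Tax Rebate: 26% of the $2,650 excess over $217,900 is $689; credit = $2,675 − $689 = $1,986.
Education Credit: $220,550 is below the $223,700 cutoff, so the full $4,700 applies.
Total: $433 + $1,986 + $4,700 = $7,119.

$7,119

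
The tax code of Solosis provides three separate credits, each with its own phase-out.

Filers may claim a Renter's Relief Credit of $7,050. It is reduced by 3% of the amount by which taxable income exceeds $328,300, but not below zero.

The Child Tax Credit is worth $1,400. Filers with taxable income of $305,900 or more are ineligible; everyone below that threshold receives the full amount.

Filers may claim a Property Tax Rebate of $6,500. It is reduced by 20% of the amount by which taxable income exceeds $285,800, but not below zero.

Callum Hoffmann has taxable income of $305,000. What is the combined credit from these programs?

Renter's Relief Credit: $305,000 is at or below the $328,300 threshold, so the full $7,050 applies.
Child Tax Credit: $305,000 is below the $305,900 cutoff, so the full $1,400 applies.
Property Tax Rebate: 20% of the $19,200 excess over $285,800 is $3,840; credit = $6,500 − $3,840 = $2,660.
Total: $7,050 + $1,400 + $2,660 = $11,110.

$11,110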